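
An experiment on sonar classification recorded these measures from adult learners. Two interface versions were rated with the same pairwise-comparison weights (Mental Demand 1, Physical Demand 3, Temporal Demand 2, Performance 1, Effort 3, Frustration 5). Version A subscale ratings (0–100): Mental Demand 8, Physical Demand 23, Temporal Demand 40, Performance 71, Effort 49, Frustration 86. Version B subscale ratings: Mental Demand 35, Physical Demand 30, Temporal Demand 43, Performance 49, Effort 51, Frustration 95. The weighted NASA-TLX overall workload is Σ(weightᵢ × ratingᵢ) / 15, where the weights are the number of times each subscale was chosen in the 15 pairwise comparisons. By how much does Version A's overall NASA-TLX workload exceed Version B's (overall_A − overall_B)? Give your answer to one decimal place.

-5.5

Version A weighted sum = 1·8 + 3·23 + 2·40 + 1·71 + 3·49 + 5·86 = 8 + 69 + 80 + 71 + 147 + 430 = 805; overall_A = 805/15 = 53.6667.
Version B weighted sum = 1·35 + 3·30 + 2·43 + 1·49 + 3·51 + 5·95 = 35 + 90 + 86 + 49 + 153 + 475 = 888; overall_B = 888/15 = 59.2000.
Difference = 53.6667 − 59.2000 = -5.5333 ≈ -5.5.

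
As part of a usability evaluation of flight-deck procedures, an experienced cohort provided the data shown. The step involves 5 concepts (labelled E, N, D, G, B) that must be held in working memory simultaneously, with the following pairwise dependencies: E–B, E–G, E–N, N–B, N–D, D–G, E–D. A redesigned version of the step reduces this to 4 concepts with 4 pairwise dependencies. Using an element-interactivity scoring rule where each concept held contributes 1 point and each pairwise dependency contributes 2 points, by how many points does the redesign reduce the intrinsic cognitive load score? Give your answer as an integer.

Original: 5 × 1 + 7 × 2 = 5 + 14 = 19.
Redesigned: 4 × 1 + 4 × 2 = 4 + 8 = 12.
Reduction = 19 − 12 = 7.

7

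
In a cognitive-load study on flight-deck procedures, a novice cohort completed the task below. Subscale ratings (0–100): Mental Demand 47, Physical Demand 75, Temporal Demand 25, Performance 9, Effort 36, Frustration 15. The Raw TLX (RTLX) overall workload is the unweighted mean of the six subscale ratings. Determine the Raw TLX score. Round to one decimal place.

34.5

Sum of ratings = 47 + 75 + 25 + 9 + 36 + 15 = 207.
RTLX = 207 / 6 = 34.5000 ≈ 34.5.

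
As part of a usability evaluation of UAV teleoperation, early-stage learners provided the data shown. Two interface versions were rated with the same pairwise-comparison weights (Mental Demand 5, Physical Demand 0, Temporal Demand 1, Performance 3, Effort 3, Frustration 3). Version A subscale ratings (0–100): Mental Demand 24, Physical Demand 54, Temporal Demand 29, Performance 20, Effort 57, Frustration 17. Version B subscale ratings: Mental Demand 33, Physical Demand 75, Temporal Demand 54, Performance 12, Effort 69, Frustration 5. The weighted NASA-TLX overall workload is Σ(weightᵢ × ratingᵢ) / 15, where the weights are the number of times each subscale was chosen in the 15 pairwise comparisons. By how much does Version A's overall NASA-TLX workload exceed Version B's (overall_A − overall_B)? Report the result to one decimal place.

-3.1

Version A weighted sum = 5·24 + 0·54 + 1·29 + 3·20 + 3·57 + 3·17 = 120 + 0 + 29 + 60 + 171 + 51 = 431; overall_A = 431/15 = 28.7333.
Version B weighted sum = 5·33 + 0·75 + 1·54 + 3·12 + 3·69 + 3·5 = 165 + 0 + 54 + 36 + 207 + 15 = 477; overall_B = 477/15 = 31.8000.
Difference = 28.7333 − 31.8000 = -3.0667 ≈ -3.1.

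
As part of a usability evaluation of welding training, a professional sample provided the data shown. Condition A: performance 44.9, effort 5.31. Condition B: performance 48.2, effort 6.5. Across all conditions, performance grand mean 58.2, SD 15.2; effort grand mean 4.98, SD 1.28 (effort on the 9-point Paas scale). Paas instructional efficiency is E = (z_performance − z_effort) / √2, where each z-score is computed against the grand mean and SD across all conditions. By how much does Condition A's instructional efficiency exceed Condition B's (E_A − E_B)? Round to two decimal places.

0.50

Condition A: z_P = (44.9 − 58.2)/15.2 = -0.8750; z_E = (5.31 − 4.98)/1.28 = 0.2578; E_A = (-0.8750 − 0.2578)/√2 = -0.8010.
Condition B: z_P = (48.2 − 58.2)/15.2 = -0.6579; z_E = (6.5 − 4.98)/1.28 = 1.1875; E_B = (-0.6579 − 1.1875)/√2 = -1.3049.
E_A − E_B = -0.8010 − (-1.3049) = 0.5039 ≈ 0.50.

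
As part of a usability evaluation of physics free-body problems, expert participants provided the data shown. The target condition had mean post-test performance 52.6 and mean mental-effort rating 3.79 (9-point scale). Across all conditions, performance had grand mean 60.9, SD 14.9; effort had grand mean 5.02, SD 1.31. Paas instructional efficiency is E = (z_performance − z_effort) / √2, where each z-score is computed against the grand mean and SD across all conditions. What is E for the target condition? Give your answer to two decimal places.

z_performance = (52.6 − 60.9) / 14.9 = -8.3000 / 14.9 = -0.5570.
z_effort = (3.79 − 5.02) / 1.31 = -1.2300 / 1.31 = -0.9389.
z_P − z_E = -0.5570 − (-0.9389) = 0.3819.
E = 0.3819 / √2 = 0.3819 / 1.41421 = 0.2700 ≈ 0.27.

0.27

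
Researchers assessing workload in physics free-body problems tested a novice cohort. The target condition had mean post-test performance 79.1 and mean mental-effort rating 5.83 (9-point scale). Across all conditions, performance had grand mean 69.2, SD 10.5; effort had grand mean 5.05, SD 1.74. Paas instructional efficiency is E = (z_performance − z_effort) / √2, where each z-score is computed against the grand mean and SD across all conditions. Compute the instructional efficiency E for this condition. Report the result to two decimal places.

0.35

z_performance = (79.1 − 69.2) / 10.5 = 9.9000 / 10.5 = 0.9429.
z_effort = (5.83 − 5.05) / 1.74 = 0.7800 / 1.74 = 0.4483.
z_P − z_E = 0.9429 − 0.4483 = 0.4946.
E = 0.4946 / √2 = 0.4946 / 1.41421 = 0.3497 ≈ 0.35.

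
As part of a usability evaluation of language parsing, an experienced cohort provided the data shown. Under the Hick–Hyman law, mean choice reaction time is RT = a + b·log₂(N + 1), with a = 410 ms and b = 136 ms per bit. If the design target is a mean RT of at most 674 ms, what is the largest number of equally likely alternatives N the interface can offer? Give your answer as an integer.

Set 410 + 136·log₂(N + 1) ≤ 674.
log₂(N + 1) ≤ (674 − 410) / 136 = 1.9412.
N + 1 ≤ 2^1.9412 = 3.8402.
N ≤ 2.8402, so the largest integer N is 2.

2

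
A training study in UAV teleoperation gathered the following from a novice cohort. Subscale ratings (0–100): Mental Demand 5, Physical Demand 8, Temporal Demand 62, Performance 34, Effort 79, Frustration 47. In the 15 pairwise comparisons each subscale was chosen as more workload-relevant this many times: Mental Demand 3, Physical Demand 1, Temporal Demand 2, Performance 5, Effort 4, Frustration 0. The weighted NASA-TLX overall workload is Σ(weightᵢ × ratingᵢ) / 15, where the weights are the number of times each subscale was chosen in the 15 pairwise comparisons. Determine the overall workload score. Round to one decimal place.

The tallies are the weights (they sum to 15).
Weighted sum = 3·5 + 1·8 + 2·62 + 5·34 + 4·79 + 0·47
            = 15 + 8 + 124 + 170 + 316 + 0 = 633.
Overall workload = 633 / 15 = 42.2000 ≈ 42.2.

42.2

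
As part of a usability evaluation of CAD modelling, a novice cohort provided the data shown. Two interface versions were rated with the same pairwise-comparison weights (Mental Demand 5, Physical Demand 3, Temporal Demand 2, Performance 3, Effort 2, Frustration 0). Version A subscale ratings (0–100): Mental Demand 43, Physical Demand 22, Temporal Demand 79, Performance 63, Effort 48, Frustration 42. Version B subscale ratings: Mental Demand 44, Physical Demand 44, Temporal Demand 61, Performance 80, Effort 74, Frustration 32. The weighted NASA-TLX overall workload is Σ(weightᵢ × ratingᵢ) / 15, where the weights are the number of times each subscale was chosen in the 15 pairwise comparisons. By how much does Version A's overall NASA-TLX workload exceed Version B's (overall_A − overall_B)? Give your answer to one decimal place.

Version A weighted sum = 5·43 + 3·22 + 2·79 + 3·63 + 2·48 + 0·42 = 215 + 66 + 158 + 189 + 96 + 0 = 724; overall_A = 724/15 = 48.2667.
Version B weighted sum = 5·44 + 3·44 + 2·61 + 3·80 + 2·74 + 0·32 = 220 + 132 + 122 + 240 + 148 + 0 = 862; overall_B = 862/15 = 57.4667.
Difference = 48.2667 − 57.4667 = -9.2000 ≈ -9.2.

-9.2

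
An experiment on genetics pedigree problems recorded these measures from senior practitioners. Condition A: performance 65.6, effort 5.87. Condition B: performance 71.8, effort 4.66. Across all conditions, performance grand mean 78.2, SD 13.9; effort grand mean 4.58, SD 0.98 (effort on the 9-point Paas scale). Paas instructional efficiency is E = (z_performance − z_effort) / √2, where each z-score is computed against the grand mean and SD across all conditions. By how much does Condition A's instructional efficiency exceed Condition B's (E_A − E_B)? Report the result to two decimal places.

-1.19

Condition A: z_P = (65.6 − 78.2)/13.9 = -0.9065; z_E = (5.87 − 4.58)/0.98 = 1.3163; E_A = (-0.9065 − 1.3163)/√2 = -1.5718.
Condition B: z_P = (71.8 − 78.2)/13.9 = -0.4604; z_E = (4.66 − 4.58)/0.98 = 0.0816; E_B = (-0.4604 − 0.0816)/√2 = -0.3833.
E_A − E_B = -1.5718 − (-0.3833) = -1.1885 ≈ -1.19.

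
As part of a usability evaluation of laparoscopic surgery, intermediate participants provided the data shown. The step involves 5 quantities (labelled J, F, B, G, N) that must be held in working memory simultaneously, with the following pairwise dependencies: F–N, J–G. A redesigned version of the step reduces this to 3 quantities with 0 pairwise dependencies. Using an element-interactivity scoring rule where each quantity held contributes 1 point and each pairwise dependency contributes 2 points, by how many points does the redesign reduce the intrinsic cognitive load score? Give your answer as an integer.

Original: 5 × 1 + 2 × 2 = 5 + 4 = 9.
Redesigned: 3 × 1 + 0 × 2 = 3 + 0 = 3.
Reduction = 9 − 3 = 6.

6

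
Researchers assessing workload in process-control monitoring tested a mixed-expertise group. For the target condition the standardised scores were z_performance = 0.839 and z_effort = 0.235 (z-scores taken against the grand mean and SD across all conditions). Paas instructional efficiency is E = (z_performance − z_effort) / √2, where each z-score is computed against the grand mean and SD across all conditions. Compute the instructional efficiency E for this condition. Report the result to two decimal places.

z_P − z_E = 0.839 − 0.235 = 0.6040.
E = 0.6040 / √2 = 0.6040 / 1.41421 = 0.4271 ≈ 0.43.

0.43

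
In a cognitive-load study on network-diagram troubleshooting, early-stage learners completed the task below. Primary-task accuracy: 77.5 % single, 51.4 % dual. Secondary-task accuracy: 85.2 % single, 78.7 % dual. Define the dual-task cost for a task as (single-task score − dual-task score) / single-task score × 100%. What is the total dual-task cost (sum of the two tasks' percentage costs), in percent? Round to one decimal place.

41.3

Primary cost = (77.5 − 51.4) / 77.5 × 100% = 33.6774%.
Secondary cost = (85.2 − 78.7) / 85.2 × 100% = 7.6291%.
Total = 33.6774% + 7.6291% = 41.3065% ≈ 41.3%.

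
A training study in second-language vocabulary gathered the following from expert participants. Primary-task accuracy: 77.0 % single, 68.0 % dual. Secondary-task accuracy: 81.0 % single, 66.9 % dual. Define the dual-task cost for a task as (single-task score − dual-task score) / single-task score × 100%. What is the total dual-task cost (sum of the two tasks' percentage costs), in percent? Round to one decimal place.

Primary cost = (77.0 − 68.0) / 77.0 × 100% = 11.6883%.
Secondary cost = (81.0 − 66.9) / 81.0 × 100% = 17.4074%.
Total = 11.6883% + 17.4074% = 29.0957% ≈ 29.1%.

29.1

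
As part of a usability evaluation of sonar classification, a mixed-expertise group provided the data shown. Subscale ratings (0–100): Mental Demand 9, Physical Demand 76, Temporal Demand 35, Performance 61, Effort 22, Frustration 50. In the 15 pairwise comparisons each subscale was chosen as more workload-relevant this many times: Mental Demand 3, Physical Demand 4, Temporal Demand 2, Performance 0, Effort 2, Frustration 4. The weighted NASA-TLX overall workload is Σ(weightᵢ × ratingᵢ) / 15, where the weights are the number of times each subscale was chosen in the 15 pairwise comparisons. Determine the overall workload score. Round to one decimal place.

The tallies are the weights (they sum to 15).
Weighted sum = 3·9 + 4·76 + 2·35 + 0·61 + 2·22 + 4·50
            = 27 + 304 + 70 + 0 + 44 + 200 = 645.
Overall workload = 645 / 15 = 43.0000 ≈ 43.0.

43.0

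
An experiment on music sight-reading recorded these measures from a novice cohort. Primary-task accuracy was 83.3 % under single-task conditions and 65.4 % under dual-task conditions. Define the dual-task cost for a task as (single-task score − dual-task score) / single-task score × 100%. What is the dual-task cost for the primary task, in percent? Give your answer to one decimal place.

Cost = (83.3 − 65.4) / 83.3 × 100%
     = 17.9000 / 83.3 × 100% = 21.4886%.
≈ 21.5%.

21.5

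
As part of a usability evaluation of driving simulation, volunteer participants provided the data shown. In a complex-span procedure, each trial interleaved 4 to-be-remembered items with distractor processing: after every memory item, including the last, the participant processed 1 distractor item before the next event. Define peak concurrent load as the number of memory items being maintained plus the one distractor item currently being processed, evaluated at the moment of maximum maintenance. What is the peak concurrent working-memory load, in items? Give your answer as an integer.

Maintenance is greatest during the distractor(s) after memory item 4: all 4 memory items are being held.
One distractor item is concurrently being processed.
Peak concurrent load = 4 + 1 = 5 items.

5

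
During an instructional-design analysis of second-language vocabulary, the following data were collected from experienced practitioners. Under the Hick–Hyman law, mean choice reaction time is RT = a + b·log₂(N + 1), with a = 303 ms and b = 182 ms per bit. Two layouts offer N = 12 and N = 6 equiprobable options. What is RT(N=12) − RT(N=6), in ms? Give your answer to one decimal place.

162.5

RT(12) = 303 + 182·log₂(13) = 303 + 182·3.7004 = 976.4728 ms.
RT(6) = 303 + 182·log₂(7) = 303 + 182·2.8074 = 813.9468 ms.
Difference = 976.4728 − 813.9468 = 162.5260 ≈ 162.5 ms.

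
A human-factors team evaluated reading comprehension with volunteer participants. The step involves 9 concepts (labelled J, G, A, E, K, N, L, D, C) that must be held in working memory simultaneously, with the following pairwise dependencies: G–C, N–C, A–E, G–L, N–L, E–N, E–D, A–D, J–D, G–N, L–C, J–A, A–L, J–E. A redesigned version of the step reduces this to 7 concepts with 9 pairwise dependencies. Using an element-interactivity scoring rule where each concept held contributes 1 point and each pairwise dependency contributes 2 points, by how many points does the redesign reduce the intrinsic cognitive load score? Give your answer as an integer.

Original: 9 × 1 + 14 × 2 = 9 + 28 = 37.
Redesigned: 7 × 1 + 9 × 2 = 7 + 18 = 25.
Reduction = 37 − 25 = 12.

12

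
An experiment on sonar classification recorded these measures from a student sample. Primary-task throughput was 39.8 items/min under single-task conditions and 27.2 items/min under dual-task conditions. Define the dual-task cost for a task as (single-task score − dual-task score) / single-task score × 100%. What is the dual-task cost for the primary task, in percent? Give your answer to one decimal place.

Cost = (39.8 − 27.2) / 39.8 × 100%
     = 12.6000 / 39.8 × 100% = 31.6583%.
≈ 31.7%.

31.7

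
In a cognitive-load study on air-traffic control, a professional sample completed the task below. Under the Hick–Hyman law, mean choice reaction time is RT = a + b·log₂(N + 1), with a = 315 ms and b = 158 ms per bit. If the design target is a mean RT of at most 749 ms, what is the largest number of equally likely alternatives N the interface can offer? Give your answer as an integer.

5

Set 315 + 158·log₂(N + 1) ≤ 749.
log₂(N + 1) ≤ (749 − 315) / 158 = 2.7468.
N + 1 ≤ 2^2.7468 = 6.7123.
N ≤ 5.7123, so the largest integer N is 5.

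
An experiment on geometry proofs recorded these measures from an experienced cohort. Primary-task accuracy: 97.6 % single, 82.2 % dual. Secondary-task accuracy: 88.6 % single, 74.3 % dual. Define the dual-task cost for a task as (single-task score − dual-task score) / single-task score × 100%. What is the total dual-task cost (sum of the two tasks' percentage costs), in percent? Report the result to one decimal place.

31.9

Primary cost = (97.6 − 82.2) / 97.6 × 100% = 15.7787%.
Secondary cost = (88.6 − 74.3) / 88.6 × 100% = 16.1400%.
Total = 15.7787% + 16.1400% = 31.9187% ≈ 31.9%.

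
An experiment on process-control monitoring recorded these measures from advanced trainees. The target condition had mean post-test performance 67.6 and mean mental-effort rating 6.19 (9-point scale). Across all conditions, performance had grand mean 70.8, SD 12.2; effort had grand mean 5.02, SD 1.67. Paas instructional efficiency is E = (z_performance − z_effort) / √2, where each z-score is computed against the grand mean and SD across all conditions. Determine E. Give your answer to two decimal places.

z_performance = (67.6 − 70.8) / 12.2 = -3.2000 / 12.2 = -0.2623.
z_effort = (6.19 − 5.02) / 1.67 = 1.1700 / 1.67 = 0.7006.
z_P − z_E = -0.2623 − 0.7006 = -0.9629.
E = -0.9629 / √2 = -0.9629 / 1.41421 = -0.6809 ≈ -0.68.

-0.68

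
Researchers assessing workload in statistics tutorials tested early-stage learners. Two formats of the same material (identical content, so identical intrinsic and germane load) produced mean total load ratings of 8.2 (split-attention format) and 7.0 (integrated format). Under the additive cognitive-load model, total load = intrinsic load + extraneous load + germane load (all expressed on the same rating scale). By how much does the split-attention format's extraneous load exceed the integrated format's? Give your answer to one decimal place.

1.2

Intrinsic and germane load are equal across formats, so the difference in total load equals the difference in extraneous load.
Extraneous-load difference = 8.2 − 7.0 = 1.2.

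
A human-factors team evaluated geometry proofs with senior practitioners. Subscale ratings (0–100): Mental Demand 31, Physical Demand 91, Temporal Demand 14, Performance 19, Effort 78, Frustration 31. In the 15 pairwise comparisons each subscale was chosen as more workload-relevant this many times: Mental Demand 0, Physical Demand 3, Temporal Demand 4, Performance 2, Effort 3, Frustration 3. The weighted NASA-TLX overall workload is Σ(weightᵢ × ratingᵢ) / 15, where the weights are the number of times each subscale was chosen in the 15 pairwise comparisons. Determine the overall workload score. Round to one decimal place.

The tallies are the weights (they sum to 15).
Weighted sum = 0·31 + 3·91 + 4·14 + 2·19 + 3·78 + 3·31
            = 0 + 273 + 56 + 38 + 234 + 93 = 694.
Overall workload = 694 / 15 = 46.2667 ≈ 46.3.

46.3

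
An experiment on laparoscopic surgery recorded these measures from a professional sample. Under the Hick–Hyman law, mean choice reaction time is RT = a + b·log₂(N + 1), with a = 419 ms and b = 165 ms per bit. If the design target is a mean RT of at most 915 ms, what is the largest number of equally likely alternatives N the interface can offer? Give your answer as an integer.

Set 419 + 165·log₂(N + 1) ≤ 915.
log₂(N + 1) ≤ (915 − 419) / 165 = 3.0061.
N + 1 ≤ 2^3.0061 = 8.0339.
N ≤ 7.0339, so the largest integer N is 7.

7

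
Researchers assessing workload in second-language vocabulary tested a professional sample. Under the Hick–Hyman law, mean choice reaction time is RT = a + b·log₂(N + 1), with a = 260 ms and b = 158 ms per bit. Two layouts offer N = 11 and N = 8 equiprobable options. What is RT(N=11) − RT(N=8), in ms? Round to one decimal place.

65.6

RT(11) = 260 + 158·log₂(12) = 260 + 158·3.5850 = 826.4300 ms.
RT(8) = 260 + 158·log₂(9) = 260 + 158·3.1699 = 760.8442 ms.
Difference = 826.4300 − 760.8442 = 65.5858 ≈ 65.6 ms.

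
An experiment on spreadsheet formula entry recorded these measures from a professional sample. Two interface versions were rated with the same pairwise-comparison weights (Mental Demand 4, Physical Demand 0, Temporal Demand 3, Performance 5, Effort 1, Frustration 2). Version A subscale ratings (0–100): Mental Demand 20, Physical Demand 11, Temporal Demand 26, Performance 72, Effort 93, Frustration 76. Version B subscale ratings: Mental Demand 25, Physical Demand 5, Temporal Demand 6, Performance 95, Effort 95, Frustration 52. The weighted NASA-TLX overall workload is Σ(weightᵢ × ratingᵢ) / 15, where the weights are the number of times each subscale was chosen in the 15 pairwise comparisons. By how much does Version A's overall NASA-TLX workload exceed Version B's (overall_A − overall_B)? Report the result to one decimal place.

-1.9

Version A weighted sum = 4·20 + 0·11 + 3·26 + 5·72 + 1·93 + 2·76 = 80 + 0 + 78 + 360 + 93 + 152 = 763; overall_A = 763/15 = 50.8667.
Version B weighted sum = 4·25 + 0·5 + 3·6 + 5·95 + 1·95 + 2·52 = 100 + 0 + 18 + 475 + 95 + 104 = 792; overall_B = 792/15 = 52.8000.
Difference = 50.8667 − 52.8000 = -1.9333 ≈ -1.9.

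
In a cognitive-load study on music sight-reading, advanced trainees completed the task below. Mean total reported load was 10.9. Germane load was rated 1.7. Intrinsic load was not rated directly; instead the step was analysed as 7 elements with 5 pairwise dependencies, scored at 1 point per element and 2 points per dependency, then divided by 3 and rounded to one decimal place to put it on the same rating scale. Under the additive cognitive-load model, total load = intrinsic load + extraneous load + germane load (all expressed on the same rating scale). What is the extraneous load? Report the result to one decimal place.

Intrinsic (element-interactivity): (7 × 1 + 5 × 2) / 3 = 17 / 3 = 5.6667 → 5.7.
extraneous load = total − intrinsic − germane
             = 10.9 − 5.7 − 1.7 = 3.5.

3.5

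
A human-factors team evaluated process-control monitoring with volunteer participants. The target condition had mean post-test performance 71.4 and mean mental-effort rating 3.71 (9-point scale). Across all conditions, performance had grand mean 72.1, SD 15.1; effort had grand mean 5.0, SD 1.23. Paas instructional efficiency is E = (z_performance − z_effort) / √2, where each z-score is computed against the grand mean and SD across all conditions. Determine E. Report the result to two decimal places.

0.71

z_performance = (71.4 − 72.1) / 15.1 = -0.7000 / 15.1 = -0.0464.
z_effort = (3.71 − 5.0) / 1.23 = -1.2900 / 1.23 = -1.0488.
z_P − z_E = -0.0464 − (-1.0488) = 1.0024.
E = 1.0024 / √2 = 1.0024 / 1.41421 = 0.7088 ≈ 0.71.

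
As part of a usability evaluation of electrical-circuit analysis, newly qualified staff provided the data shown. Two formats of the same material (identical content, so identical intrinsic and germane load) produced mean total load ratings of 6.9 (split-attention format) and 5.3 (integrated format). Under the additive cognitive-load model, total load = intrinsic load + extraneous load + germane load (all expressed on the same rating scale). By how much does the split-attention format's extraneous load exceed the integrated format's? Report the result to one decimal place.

Intrinsic and germane load are equal across formats, so the difference in total load equals the difference in extraneous load.
Extraneous-load difference = 6.9 − 5.3 = 1.6.

1.6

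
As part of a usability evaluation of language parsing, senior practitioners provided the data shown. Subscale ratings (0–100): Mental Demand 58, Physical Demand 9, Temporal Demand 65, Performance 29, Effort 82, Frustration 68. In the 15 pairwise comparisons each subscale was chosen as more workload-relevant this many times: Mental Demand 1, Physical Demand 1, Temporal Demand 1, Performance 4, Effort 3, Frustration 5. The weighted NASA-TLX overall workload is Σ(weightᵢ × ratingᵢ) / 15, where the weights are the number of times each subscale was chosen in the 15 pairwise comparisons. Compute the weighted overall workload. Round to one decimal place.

The tallies are the weights (they sum to 15).
Weighted sum = 1·58 + 1·9 + 1·65 + 4·29 + 3·82 + 5·68
            = 58 + 9 + 65 + 116 + 246 + 340 = 834.
Overall workload = 834 / 15 = 55.6000 ≈ 55.6.

55.6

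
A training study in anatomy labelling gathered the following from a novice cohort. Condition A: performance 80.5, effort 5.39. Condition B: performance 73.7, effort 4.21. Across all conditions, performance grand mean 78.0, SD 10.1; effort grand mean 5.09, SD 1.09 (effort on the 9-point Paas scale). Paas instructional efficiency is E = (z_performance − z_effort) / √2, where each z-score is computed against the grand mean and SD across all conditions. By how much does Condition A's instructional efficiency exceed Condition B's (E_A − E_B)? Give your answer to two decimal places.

-0.29

Condition A: z_P = (80.5 − 78.0)/10.1 = 0.2475; z_E = (5.39 − 5.09)/1.09 = 0.2752; E_A = (0.2475 − 0.2752)/√2 = -0.0196.
Condition B: z_P = (73.7 − 78.0)/10.1 = -0.4257; z_E = (4.21 − 5.09)/1.09 = -0.8073; E_B = (-0.4257 − (-0.8073))/√2 = 0.2698.
E_A − E_B = -0.0196 − 0.2698 = -0.2894 ≈ -0.29.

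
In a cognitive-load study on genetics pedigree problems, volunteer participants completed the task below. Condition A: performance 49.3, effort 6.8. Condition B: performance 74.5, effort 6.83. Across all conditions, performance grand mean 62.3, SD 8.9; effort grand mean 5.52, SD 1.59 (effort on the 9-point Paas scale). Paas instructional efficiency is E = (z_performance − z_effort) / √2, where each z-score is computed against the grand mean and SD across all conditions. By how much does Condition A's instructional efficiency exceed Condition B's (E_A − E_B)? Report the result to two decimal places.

-1.99

Condition A: z_P = (49.3 − 62.3)/8.9 = -1.4607; z_E = (6.8 − 5.52)/1.59 = 0.8050; E_A = (-1.4607 − 0.8050)/√2 = -1.6021.
Condition B: z_P = (74.5 − 62.3)/8.9 = 1.3708; z_E = (6.83 − 5.52)/1.59 = 0.8239; E_B = (1.3708 − 0.8239)/√2 = 0.3867.
E_A − E_B = -1.6021 − 0.3867 = -1.9888 ≈ -1.99.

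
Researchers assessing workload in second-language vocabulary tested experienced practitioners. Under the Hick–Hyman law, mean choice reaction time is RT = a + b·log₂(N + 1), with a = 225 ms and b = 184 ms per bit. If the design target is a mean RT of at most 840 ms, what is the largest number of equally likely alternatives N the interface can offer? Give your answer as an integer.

9

Set 225 + 184·log₂(N + 1) ≤ 840.
log₂(N + 1) ≤ (840 − 225) / 184 = 3.3424.
N + 1 ≤ 2^3.3424 = 10.1429.
N ≤ 9.1429, so the largest integer N is 9.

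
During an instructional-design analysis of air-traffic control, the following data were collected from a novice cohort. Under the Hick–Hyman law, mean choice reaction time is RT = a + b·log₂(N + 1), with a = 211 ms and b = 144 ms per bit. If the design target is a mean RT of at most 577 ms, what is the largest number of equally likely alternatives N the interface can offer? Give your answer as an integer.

4

Set 211 + 144·log₂(N + 1) ≤ 577.
log₂(N + 1) ≤ (577 − 211) / 144 = 2.5417.
N + 1 ≤ 2^2.5417 = 5.8227.
N ≤ 4.8227, so the largest integer N is 4.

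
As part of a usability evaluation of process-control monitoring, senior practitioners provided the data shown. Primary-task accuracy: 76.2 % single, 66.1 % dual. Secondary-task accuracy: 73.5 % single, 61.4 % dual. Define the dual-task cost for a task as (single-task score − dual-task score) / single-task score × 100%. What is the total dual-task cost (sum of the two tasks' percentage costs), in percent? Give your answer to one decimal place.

29.7

Primary cost = (76.2 − 66.1) / 76.2 × 100% = 13.2546%.
Secondary cost = (73.5 − 61.4) / 73.5 × 100% = 16.4626%.
Total = 13.2546% + 16.4626% = 29.7172% ≈ 29.7%.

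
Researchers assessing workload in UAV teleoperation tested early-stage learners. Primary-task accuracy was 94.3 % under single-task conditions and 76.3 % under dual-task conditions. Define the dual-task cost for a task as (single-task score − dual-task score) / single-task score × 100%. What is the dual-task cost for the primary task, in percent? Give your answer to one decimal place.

Cost = (94.3 − 76.3) / 94.3 × 100%
     = 18.0000 / 94.3 × 100% = 19.0880%.
≈ 19.1%.

19.1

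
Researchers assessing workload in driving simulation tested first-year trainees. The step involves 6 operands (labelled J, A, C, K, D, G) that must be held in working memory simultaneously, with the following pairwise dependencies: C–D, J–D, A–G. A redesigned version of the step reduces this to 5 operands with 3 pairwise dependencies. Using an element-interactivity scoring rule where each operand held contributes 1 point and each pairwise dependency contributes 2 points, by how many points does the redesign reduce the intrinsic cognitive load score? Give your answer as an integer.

Original: 6 × 1 + 3 × 2 = 6 + 6 = 12.
Redesigned: 5 × 1 + 3 × 2 = 5 + 6 = 11.
Reduction = 12 − 11 = 1.

1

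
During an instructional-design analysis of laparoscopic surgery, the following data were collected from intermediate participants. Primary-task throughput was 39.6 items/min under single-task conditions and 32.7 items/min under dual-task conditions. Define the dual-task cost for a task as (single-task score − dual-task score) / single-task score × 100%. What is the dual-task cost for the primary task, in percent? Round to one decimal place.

17.4

Cost = (39.6 − 32.7) / 39.6 × 100%
     = 6.9000 / 39.6 × 100% = 17.4242%.
≈ 17.4%.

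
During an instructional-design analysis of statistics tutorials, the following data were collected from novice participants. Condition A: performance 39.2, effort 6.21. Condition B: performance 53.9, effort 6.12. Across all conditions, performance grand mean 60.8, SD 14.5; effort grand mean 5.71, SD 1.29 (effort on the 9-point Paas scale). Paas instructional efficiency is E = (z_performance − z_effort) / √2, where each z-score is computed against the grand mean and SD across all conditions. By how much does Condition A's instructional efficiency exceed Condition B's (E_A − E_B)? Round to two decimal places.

Condition A: z_P = (39.2 − 60.8)/14.5 = -1.4897; z_E = (6.21 − 5.71)/1.29 = 0.3876; E_A = (-1.4897 − 0.3876)/√2 = -1.3275.
Condition B: z_P = (53.9 − 60.8)/14.5 = -0.4759; z_E = (6.12 − 5.71)/1.29 = 0.3178; E_B = (-0.4759 − 0.3178)/√2 = -0.5612.
E_A − E_B = -1.3275 − (-0.5612) = -0.7663 ≈ -0.77.

-0.77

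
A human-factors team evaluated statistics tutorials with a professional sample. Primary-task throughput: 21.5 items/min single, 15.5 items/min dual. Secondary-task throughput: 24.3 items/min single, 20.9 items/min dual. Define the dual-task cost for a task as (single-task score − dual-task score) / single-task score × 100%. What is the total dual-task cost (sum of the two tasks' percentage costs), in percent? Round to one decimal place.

41.9

Primary cost = (21.5 − 15.5) / 21.5 × 100% = 27.9070%.
Secondary cost = (24.3 − 20.9) / 24.3 × 100% = 13.9918%.
Total = 27.9070% + 13.9918% = 41.8988% ≈ 41.9%.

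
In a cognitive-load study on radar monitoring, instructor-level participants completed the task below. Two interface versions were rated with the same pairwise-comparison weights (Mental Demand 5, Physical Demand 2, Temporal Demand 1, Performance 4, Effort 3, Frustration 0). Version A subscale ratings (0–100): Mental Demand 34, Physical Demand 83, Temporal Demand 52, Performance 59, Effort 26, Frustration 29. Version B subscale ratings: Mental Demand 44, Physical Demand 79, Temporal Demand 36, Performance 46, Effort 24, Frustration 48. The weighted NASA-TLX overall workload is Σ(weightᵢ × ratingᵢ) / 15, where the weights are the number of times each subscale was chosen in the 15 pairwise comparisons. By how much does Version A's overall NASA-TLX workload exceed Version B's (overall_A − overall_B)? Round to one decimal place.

2.1

Version A weighted sum = 5·34 + 2·83 + 1·52 + 4·59 + 3·26 + 0·29 = 170 + 166 + 52 + 236 + 78 + 0 = 702; overall_A = 702/15 = 46.8000.
Version B weighted sum = 5·44 + 2·79 + 1·36 + 4·46 + 3·24 + 0·48 = 220 + 158 + 36 + 184 + 72 + 0 = 670; overall_B = 670/15 = 44.6667.
Difference = 46.8000 − 44.6667 = 2.1333 ≈ 2.1.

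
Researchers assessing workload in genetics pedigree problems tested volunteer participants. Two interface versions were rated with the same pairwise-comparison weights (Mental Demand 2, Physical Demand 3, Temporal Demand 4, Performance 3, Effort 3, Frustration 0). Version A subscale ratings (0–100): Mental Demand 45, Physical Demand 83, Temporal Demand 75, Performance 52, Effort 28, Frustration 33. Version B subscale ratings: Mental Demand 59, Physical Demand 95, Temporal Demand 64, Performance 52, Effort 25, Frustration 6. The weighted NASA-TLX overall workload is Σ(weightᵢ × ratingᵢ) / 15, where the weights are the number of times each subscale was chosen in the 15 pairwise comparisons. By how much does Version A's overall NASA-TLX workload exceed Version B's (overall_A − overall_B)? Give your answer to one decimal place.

Version A weighted sum = 2·45 + 3·83 + 4·75 + 3·52 + 3·28 + 0·33 = 90 + 249 + 300 + 156 + 84 + 0 = 879; overall_A = 879/15 = 58.6000.
Version B weighted sum = 2·59 + 3·95 + 4·64 + 3·52 + 3·25 + 0·6 = 118 + 285 + 256 + 156 + 75 + 0 = 890; overall_B = 890/15 = 59.3333.
Difference = 58.6000 − 59.3333 = -0.7333 ≈ -0.7.

-0.7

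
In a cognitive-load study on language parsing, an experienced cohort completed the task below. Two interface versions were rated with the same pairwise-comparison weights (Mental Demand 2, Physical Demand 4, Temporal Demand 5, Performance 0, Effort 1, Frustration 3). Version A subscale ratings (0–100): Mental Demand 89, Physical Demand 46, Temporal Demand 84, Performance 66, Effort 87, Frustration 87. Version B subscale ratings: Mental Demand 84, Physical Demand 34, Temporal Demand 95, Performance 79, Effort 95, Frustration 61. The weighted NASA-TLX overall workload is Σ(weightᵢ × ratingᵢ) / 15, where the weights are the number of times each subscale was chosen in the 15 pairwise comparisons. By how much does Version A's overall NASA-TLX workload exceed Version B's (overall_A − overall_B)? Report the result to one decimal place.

Version A weighted sum = 2·89 + 4·46 + 5·84 + 0·66 + 1·87 + 3·87 = 178 + 184 + 420 + 0 + 87 + 261 = 1130; overall_A = 1130/15 = 75.3333.
Version B weighted sum = 2·84 + 4·34 + 5·95 + 0·79 + 1·95 + 3·61 = 168 + 136 + 475 + 0 + 95 + 183 = 1057; overall_B = 1057/15 = 70.4667.
Difference = 75.3333 − 70.4667 = 4.8666 ≈ 4.9.

4.9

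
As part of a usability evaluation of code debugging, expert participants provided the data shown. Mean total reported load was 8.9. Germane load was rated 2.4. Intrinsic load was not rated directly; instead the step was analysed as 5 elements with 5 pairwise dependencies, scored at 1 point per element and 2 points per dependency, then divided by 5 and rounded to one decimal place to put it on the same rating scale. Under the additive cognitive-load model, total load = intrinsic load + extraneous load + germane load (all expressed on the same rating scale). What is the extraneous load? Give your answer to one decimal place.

Intrinsic (element-interactivity): (5 × 1 + 5 × 2) / 5 = 15 / 5 = 3.0000 → 3.0.
extraneous load = total − intrinsic − germane
             = 8.9 − 3.0 − 2.4 = 3.5.

3.5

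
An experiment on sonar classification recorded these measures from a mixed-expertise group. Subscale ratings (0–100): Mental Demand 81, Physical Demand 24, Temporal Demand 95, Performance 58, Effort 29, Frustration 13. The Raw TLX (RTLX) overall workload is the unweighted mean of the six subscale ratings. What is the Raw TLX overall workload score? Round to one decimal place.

Sum of ratings = 81 + 24 + 95 + 58 + 29 + 13 = 300.
RTLX = 300 / 6 = 50.0000 ≈ 50.0.

50.0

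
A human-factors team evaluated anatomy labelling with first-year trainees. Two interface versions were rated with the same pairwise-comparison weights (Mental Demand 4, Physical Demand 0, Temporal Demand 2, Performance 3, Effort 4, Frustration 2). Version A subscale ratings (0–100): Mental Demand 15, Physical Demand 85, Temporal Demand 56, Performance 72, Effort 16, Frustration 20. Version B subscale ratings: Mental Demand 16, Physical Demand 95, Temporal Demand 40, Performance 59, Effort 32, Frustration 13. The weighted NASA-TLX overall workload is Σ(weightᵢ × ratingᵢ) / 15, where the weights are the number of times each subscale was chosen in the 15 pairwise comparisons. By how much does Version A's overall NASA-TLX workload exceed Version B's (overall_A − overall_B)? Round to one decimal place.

Version A weighted sum = 4·15 + 0·85 + 2·56 + 3·72 + 4·16 + 2·20 = 60 + 0 + 112 + 216 + 64 + 40 = 492; overall_A = 492/15 = 32.8000.
Version B weighted sum = 4·16 + 0·95 + 2·40 + 3·59 + 4·32 + 2·13 = 64 + 0 + 80 + 177 + 128 + 26 = 475; overall_B = 475/15 = 31.6667.
Difference = 32.8000 − 31.6667 = 1.1333 ≈ 1.1.

1.1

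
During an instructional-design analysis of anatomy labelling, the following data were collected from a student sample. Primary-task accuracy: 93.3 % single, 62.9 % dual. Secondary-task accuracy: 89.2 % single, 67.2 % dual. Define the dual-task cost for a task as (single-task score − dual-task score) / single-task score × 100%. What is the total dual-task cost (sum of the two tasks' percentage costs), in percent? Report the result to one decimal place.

57.2

Primary cost = (93.3 − 62.9) / 93.3 × 100% = 32.5831%.
Secondary cost = (89.2 − 67.2) / 89.2 × 100% = 24.6637%.
Total = 32.5831% + 24.6637% = 57.2468% ≈ 57.2%.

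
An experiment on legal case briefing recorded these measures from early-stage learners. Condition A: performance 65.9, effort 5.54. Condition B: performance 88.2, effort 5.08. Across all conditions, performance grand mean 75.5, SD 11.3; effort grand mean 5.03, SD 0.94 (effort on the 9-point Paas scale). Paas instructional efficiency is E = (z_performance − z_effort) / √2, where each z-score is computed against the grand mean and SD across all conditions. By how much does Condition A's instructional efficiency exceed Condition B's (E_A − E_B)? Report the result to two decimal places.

Condition A: z_P = (65.9 − 75.5)/11.3 = -0.8496; z_E = (5.54 − 5.03)/0.94 = 0.5426; E_A = (-0.8496 − 0.5426)/√2 = -0.9844.
Condition B: z_P = (88.2 − 75.5)/11.3 = 1.1239; z_E = (5.08 − 5.03)/0.94 = 0.0532; E_B = (1.1239 − 0.0532)/√2 = 0.7571.
E_A − E_B = -0.9844 − 0.7571 = -1.7415 ≈ -1.74.

-1.74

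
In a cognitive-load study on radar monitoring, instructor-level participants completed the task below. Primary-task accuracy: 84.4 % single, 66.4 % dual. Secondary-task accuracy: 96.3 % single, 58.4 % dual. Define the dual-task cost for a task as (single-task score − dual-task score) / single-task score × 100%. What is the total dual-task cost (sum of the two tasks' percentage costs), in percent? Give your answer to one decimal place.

Primary cost = (84.4 − 66.4) / 84.4 × 100% = 21.3270%.
Secondary cost = (96.3 − 58.4) / 96.3 × 100% = 39.3562%.
Total = 21.3270% + 39.3562% = 60.6832% ≈ 60.7%.

60.7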